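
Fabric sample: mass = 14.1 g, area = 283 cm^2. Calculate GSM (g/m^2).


Formula: GSM = mass_g / area_m2
Step 1: Convert area: 283 cm^2 = 283 / 10000 = 0.0283 m^2
Step 2: GSM = 14.1 g / 0.0283 m^2 = 498.2 g/m^2

498.2 g/m^2


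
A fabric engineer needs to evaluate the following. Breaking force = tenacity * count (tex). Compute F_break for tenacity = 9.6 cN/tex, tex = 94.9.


Formula: Breaking force = Tenacity * Linear density
F = 9.6 cN/tex * 94.9 tex
F = 911.04 cN

911.04 cN


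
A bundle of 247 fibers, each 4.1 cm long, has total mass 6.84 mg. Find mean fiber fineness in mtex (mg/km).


Formula: fineness (mtex) = mass (mg) / total length (km) = (mass_mg / total_length_m) * 1000
Step 1: Convert fiber length: 4.1 cm = 0.041 m
Step 2: Total fiber length = 247 * 0.041 = 10.127 m
Step 3: Linear density = 6.84 mg / 10.127 m = 0.6754 mg/m
Step 4: fineness = 0.6754 * 1000 = 675.4 mtex

675.4 mtex


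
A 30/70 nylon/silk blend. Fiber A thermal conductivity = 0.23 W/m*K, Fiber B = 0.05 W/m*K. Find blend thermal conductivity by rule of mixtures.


Formula: Blend property = (fraction_A * property_A) + (fraction_B * property_B)
Step 1: Contribution A = 30/100 * 0.23 W/m*K = 0.069 W/m*K
Step 2: Contribution B = 70/100 * 0.05 W/m*K = 0.035 W/m*K
Step 3: Blend thermal conductivity = 0.069 + 0.035 = 0.104 W/m*K

0.104 W/m*K


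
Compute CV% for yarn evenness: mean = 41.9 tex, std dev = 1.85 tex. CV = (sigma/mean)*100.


Formula: CV% = (standard deviation / mean) * 100
Step 1: Ratio = 1.85 / 41.9 = 0.044153
Step 2: CV% = 0.044153 * 100 = 4.4153% ≈ 4.4%

4.4%


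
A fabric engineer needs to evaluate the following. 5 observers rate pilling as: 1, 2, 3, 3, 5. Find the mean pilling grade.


Formula: Mean = sum / count
Sum = 1 + 2 + 3 + 3 + 5 = 14
Mean = 14 / 5 = 2.8

2.8


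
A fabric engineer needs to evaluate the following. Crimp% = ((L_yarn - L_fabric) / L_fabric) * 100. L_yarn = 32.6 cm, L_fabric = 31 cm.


Formula: Crimp% = ((L_yarn - L_fabric) / L_fabric) * 100
Step 1: Extension = 32.6 - 31 = 1.6 cm
Step 2: Crimp% = (1.6 / 31) * 100
Step 3: Crimp% = 0.051613 * 100 = 5.1613% ≈ 5.2%

5.2%


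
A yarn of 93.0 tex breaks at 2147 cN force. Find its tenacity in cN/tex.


Formula: Tenacity = Breaking force / Linear density
Tenacity = 2147 cN / 93.0 tex
Tenacity = 23.09 cN/tex

23.09 cN/tex


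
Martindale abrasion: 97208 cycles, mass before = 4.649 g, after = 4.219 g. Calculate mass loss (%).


Formula: Mass loss% = ((m_before - m_after) / m_before) * 100
Step 1: Mass loss = 4.649 - 4.219 = 0.43 g
Step 2: Ratio = 0.43 / 4.649 = 0.092493
Step 3: Mass loss% = 0.092493 * 100 = 9.2493% ≈ 9.25%

9.25%


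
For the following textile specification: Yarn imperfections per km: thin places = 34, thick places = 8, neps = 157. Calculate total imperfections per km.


Formula: Total = thin places + thick places + neps
Total = 34 + 8 + 157
Total = 199 imperfections/km

199 imperfections/km


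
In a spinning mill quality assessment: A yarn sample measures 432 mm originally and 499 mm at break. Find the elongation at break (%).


Formula: Elongation (%) = ((L_break - L0) / L0) * 100
Step 1: Extension = 499 - 432 = 67 mm
Step 2: Elongation = (67 / 432) * 100
Step 3: Elongation = 0.155093 * 100 = 15.5093% ≈ 15.5%

15.5%


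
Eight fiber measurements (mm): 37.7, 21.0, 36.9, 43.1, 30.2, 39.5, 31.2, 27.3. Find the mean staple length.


Formula: Mean = sum of lengths / count
Sum = 37.7 + 21.0 + 36.9 + 43.1 + 30.2 + 39.5 + 31.2 + 27.3
Sum = 266.9 mm
Mean = 266.9 / 8 = 33.36 mm

33.36 mm


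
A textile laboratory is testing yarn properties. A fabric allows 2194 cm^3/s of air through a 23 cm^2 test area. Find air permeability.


Formula: Air Permeability = Airflow / Test Area
AP = 2194 cm^3/s / 23 cm^2
AP = 95.4 cm^3/s/cm^2

95.4 cm^3/s/cm^2


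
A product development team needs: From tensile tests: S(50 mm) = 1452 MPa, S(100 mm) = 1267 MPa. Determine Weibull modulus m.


Formula: m = ln(L1/L2) / ln(S2/S1)
Step 1: ln(L1/L2) = ln(50/100) = -0.69315
Step 2: S2/S1 = 1267/1452 = 0.87259
Step 3: ln(S2/S1) = ln(0.87259) = -0.13629
Step 4: m = -0.69315 / -0.13629 = 5.09

5.09 (Weibull m)


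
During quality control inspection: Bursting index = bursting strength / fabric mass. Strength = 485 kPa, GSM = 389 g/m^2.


Formula: Bursting Index = Bursting Strength / Fabric GSM
BI = 485 kPa / 389 g/m^2
BI = 1.247 kPa/(g/m^2)

1.247 kPa/(g/m^2)


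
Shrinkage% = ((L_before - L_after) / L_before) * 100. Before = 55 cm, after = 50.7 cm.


Formula: Shrinkage% = ((L_before - L_after) / L_before) * 100
Step 1: Shrinkage = 55 - 50.7 = 4.3 cm
Step 2: Shrinkage% = (4.3 / 55) * 100
Step 3: Shrinkage% = 0.078182 * 100 = 7.8182% ≈ 7.8%

7.8%


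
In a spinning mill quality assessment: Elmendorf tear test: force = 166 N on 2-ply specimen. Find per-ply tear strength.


Formula: Per-ply strength = Total force / Number of plies
Per-ply = 166 N / 2
Per-ply = 83 N

83 N


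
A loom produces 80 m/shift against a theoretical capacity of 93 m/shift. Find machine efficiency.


Formula: Efficiency% = (Actual output / Theoretical output) * 100
Efficiency% = (80 / 93) * 100
Efficiency% = 0.860215 * 100 = 86.0215% ≈ 86.0%

86.0%


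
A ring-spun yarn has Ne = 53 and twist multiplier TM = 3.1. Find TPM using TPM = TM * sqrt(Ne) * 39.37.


Formula: TPM = TM * sqrt(Ne) * 39.37
Step 1: sqrt(Ne) = sqrt(53) = 7.2801
Step 2: TM * sqrt(Ne) = 3.1 * 7.2801 = 22.5683
Step 3: TPM = 22.5683 * 39.37 = 889 twists/m

889 twists/m


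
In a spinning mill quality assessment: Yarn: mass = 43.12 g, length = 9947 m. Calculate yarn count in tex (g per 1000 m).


Formula: Tex = (mass_g / length_m) * 1000
Substituting: Tex = (43.12 / 9947) * 1000
Intermediate: 43.12 / 9947 = 0.00433498 g/m
Tex = 0.00433498 * 1000 = 4.33 tex

4.33 tex


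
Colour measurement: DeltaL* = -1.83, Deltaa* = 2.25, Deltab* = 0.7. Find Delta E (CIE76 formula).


Formula: Delta E = sqrt(dL*^2 + da*^2 + db*^2)
Step 1: dL*^2 = (-1.83)^2 = 3.3489
Step 2: da*^2 = 2.25^2 = 5.0625
Step 3: db*^2 = 0.7^2 = 0.49
Step 4: Sum = 3.3489 + 5.0625 + 0.49 = 8.9014
Step 5: Delta E = sqrt(8.9014) = 2.98

2.98 Delta E


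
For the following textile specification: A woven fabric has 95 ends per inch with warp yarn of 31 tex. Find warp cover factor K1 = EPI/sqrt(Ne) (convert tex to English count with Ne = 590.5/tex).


Formula: K1 = EPI / sqrt(Ne), with Ne = 590.5 / tex_warp
Step 1: Ne = 590.5 / 31 = 19.048
Step 2: sqrt(Ne) = sqrt(19.048) = 4.3644
Step 3: K1 = 95 / 4.3644 = 21.8

21.8


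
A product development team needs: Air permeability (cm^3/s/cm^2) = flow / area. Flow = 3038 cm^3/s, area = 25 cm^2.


Formula: Air Permeability = Airflow / Test Area
AP = 3038 cm^3/s / 25 cm^2
AP = 121.5 cm^3/s/cm^2

121.5 cm^3/s/cm^2


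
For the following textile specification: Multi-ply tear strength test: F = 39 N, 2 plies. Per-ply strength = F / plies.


Formula: Per-ply strength = Total force / Number of plies
Per-ply = 39 N / 2
Per-ply = 19.5 N

19.5 N


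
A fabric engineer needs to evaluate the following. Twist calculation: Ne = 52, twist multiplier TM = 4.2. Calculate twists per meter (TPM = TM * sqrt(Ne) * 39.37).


Formula: TPM = TM * sqrt(Ne) * 39.37
Step 1: sqrt(Ne) = sqrt(52) = 7.2111
Step 2: TM * sqrt(Ne) = 4.2 * 7.2111 = 30.2866
Step 3: TPM = 30.2866 * 39.37 = 1192 twists/m

1192 twists/m


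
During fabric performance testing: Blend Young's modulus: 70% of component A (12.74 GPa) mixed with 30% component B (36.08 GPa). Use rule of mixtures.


Formula: Blend property = (fraction_A * property_A) + (fraction_B * property_B)
Step 1: Contribution A = 70/100 * 12.74 GPa = 8.918 GPa
Step 2: Contribution B = 30/100 * 36.08 GPa = 10.824 GPa
Step 3: Blend Young's modulus = 8.918 + 10.824 = 19.742 GPa

19.742 GPa


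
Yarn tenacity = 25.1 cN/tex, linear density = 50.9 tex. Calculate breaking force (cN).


Formula: Breaking force = Tenacity * Linear density
F = 25.1 cN/tex * 50.9 tex
F = 1277.59 cN

1277.59 cN


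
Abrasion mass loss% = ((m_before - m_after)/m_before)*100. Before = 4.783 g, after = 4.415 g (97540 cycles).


Formula: Mass loss% = ((m_before - m_after) / m_before) * 100
Step 1: Mass loss = 4.783 - 4.415 = 0.368 g
Step 2: Ratio = 0.368 / 4.783 = 0.0769392
Step 3: Mass loss% = 0.0769392 * 100 = 7.69392% ≈ 7.69%

7.69%


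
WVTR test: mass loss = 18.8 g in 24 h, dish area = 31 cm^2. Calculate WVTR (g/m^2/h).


Formula: WVTR = mass_loss / (area * time)
Step 1: Convert area: 31 cm^2 = 0.0031 m^2
Step 2: WVTR = 18.8 g / (0.0031 m^2 * 24 h)
Step 3: WVTR = 18.8 / 0.0744 = 252.7 g/m^2/h

252.7 g/m^2/h


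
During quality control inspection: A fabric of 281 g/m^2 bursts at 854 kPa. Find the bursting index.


Formula: Bursting Index = Bursting Strength / Fabric GSM
BI = 854 kPa / 281 g/m^2
BI = 3.039 kPa/(g/m^2)

3.039 kPa/(g/m^2)


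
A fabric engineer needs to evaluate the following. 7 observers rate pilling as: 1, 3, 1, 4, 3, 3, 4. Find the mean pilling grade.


Formula: Mean = sum / count
Sum = 1 + 3 + 1 + 4 + 3 + 3 + 4 = 19
Mean = 19 / 7 = 2.7

2.7


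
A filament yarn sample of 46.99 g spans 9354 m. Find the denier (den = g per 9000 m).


Formula: den = (mass_g / length_m) * 9000
Substituting: den = (46.99 / 9354) * 9000
Intermediate: 46.99 / 9354 = 0.00502352 g/m
den = 0.00502352 * 9000 = 45.2 denier

45.2 denier


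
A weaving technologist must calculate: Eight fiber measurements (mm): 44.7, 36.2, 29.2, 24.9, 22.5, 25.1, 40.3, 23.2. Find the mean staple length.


Formula: Mean = sum of lengths / count
Sum = 44.7 + 36.2 + 29.2 + 24.9 + 22.5 + 25.1 + 40.3 + 23.2
Sum = 246.1 mm
Mean = 246.1 / 8 = 30.76 mm

30.76 mm


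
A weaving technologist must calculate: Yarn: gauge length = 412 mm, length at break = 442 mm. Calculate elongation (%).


Formula: Elongation (%) = ((L_break - L0) / L0) * 100
Step 1: Extension = 442 - 412 = 30 mm
Step 2: Elongation = (30 / 412) * 100
Step 3: Elongation = 0.072816 * 100 = 7.2816% ≈ 7.3%

7.3%


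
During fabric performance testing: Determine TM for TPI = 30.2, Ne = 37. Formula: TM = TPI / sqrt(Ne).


Formula: TM = TPI / sqrt(Ne)
Step 1: sqrt(Ne) = sqrt(37) = 6.0828
Step 2: TM = 30.2 / 6.0828 = 4.96

4.96 TM


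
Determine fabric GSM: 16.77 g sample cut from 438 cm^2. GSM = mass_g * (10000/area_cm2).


Formula: GSM = mass_g / area_m2
Step 1: Convert area: 438 cm^2 = 438 / 10000 = 0.0438 m^2
Step 2: GSM = 16.77 g / 0.0438 m^2 = 382.9 g/m^2

382.9 g/m^2


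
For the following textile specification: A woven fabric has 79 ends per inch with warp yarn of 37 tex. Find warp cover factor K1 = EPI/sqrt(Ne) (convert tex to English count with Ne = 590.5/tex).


Formula: K1 = EPI / sqrt(Ne), with Ne = 590.5 / tex_warp
Step 1: Ne = 590.5 / 37 = 15.959
Step 2: sqrt(Ne) = sqrt(15.959) = 3.9949
Step 3: K1 = 79 / 3.9949 = 19.8

19.8


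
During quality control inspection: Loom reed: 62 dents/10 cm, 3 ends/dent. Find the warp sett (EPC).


Formula: EPC = (dents per 10 cm * ends per dent) / 10
Step 1: Total ends per 10 cm = 62 * 3 = 186
Step 2: EPC = 186 / 10 = 18.6 ends/cm

18.6 ends/cm


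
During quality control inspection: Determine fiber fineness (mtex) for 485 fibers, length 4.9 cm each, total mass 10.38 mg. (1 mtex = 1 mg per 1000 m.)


Formula: fineness (mtex) = mass (mg) / total length (km) = (mass_mg / total_length_m) * 1000
Step 1: Convert fiber length: 4.9 cm = 0.049 m
Step 2: Total fiber length = 485 * 0.049 = 23.765 m
Step 3: Linear density = 10.38 mg / 23.765 m = 0.4368 mg/m
Step 4: fineness = 0.4368 * 1000 = 436.8 mtex

436.8 mtex


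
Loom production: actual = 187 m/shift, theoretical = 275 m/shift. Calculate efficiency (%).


Formula: Efficiency% = (Actual output / Theoretical output) * 100
Efficiency% = (187 / 275) * 100
Efficiency% = 0.68 * 100 = 68.0%

68.0%


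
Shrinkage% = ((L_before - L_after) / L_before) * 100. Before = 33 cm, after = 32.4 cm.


Formula: Shrinkage% = ((L_before - L_after) / L_before) * 100
Step 1: Shrinkage = 33 - 32.4 = 0.6 cm
Step 2: Shrinkage% = (0.6 / 33) * 100
Step 3: Shrinkage% = 0.018182 * 100 = 1.8182% ≈ 1.8%

1.8%


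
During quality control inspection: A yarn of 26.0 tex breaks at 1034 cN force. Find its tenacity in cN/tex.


Formula: Tenacity = Breaking force / Linear density
Tenacity = 1034 cN / 26.0 tex
Tenacity = 39.77 cN/tex

39.77 cN/tex


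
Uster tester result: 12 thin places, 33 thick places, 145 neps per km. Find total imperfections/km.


Formula: Total = thin places + thick places + neps
Total = 12 + 33 + 145
Total = 190 imperfections/km

190 imperfections/km


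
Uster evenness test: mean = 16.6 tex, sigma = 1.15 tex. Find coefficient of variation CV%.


Formula: CV% = (standard deviation / mean) * 100
Step 1: Ratio = 1.15 / 16.6 = 0.069277
Step 2: CV% = 0.069277 * 100 = 6.9277% ≈ 6.9%

6.9%


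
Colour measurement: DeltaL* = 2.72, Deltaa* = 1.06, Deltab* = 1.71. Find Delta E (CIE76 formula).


Formula: Delta E = sqrt(dL*^2 + da*^2 + db*^2)
Step 1: dL*^2 = 2.72^2 = 7.3984
Step 2: da*^2 = 1.06^2 = 1.1236
Step 3: db*^2 = 1.71^2 = 2.9241
Step 4: Sum = 7.3984 + 1.1236 + 2.9241 = 11.4461
Step 5: Delta E = sqrt(11.4461) = 3.38

3.38 Delta E


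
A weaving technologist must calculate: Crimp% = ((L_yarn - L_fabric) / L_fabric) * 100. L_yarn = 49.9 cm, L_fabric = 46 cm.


Formula: Crimp% = ((L_yarn - L_fabric) / L_fabric) * 100
Step 1: Extension = 49.9 - 46 = 3.9 cm
Step 2: Crimp% = (3.9 / 46) * 100
Step 3: Crimp% = 0.084783 * 100 = 8.4783% ≈ 8.5%

8.5%


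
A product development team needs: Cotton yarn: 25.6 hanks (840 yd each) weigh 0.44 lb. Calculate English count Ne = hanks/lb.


Formula: Ne = hanks / mass_lb
Substituting: Ne = 25.6 / 0.44
Ne = 58.2

58.2 Ne


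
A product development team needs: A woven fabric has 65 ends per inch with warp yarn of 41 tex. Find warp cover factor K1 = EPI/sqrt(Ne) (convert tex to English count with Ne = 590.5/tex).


Formula: K1 = EPI / sqrt(Ne), with Ne = 590.5 / tex_warp
Step 1: Ne = 590.5 / 41 = 14.402
Step 2: sqrt(Ne) = sqrt(14.402) = 3.795
Step 3: K1 = 65 / 3.795 = 17.1

17.1


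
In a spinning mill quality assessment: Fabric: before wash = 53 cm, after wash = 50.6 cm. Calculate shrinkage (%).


Formula: Shrinkage% = ((L_before - L_after) / L_before) * 100
Step 1: Shrinkage = 53 - 50.6 = 2.4 cm
Step 2: Shrinkage% = (2.4 / 53) * 100
Step 3: Shrinkage% = 0.045283 * 100 = 4.5283% ≈ 4.5%

4.5%


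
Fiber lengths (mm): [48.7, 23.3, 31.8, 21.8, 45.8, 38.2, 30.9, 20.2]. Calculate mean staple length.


Formula: Mean = sum of lengths / count
Sum = 48.7 + 23.3 + 31.8 + 21.8 + 45.8 + 38.2 + 30.9 + 20.2
Sum = 260.7 mm
Mean = 260.7 / 8 = 32.59 mm

32.59 mm


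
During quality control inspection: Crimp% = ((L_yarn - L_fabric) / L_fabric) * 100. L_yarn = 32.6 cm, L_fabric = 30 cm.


Formula: Crimp% = ((L_yarn - L_fabric) / L_fabric) * 100
Step 1: Extension = 32.6 - 30 = 2.6 cm
Step 2: Crimp% = (2.6 / 30) * 100
Step 3: Crimp% = 0.086667 * 100 = 8.6667% ≈ 8.7%

8.7%


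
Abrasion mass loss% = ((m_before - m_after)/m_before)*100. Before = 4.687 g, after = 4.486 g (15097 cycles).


Formula: Mass loss% = ((m_before - m_after) / m_before) * 100
Step 1: Mass loss = 4.687 - 4.486 = 0.201 g
Step 2: Ratio = 0.201 / 4.687 = 0.0428846
Step 3: Mass loss% = 0.0428846 * 100 = 4.28846% ≈ 4.29%

4.29%


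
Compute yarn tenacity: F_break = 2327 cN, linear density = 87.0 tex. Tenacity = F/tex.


Formula: Tenacity = Breaking force / Linear density
Tenacity = 2327 cN / 87.0 tex
Tenacity = 26.75 cN/tex

26.75 cN/tex


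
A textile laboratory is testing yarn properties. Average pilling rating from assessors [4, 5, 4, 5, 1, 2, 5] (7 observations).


Formula: Mean = sum / count
Sum = 4 + 5 + 4 + 5 + 1 + 2 + 5 = 26
Mean = 26 / 7 = 3.7

3.7


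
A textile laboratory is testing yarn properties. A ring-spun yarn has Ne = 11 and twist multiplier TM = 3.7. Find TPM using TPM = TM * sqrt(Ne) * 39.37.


Formula: TPM = TM * sqrt(Ne) * 39.37
Step 1: sqrt(Ne) = sqrt(11) = 3.3166
Step 2: TM * sqrt(Ne) = 3.7 * 3.3166 = 12.2714
Step 3: TPM = 12.2714 * 39.37 = 483 twists/m

483 twists/m


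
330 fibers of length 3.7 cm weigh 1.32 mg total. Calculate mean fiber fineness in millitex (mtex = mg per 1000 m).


Formula: fineness (mtex) = mass (mg) / total length (km) = (mass_mg / total_length_m) * 1000
Step 1: Convert fiber length: 3.7 cm = 0.037 m
Step 2: Total fiber length = 330 * 0.037 = 12.21 m
Step 3: Linear density = 1.32 mg / 12.21 m = 0.1081 mg/m
Step 4: fineness = 0.1081 * 1000 = 108.1 mtex

108.1 mtex


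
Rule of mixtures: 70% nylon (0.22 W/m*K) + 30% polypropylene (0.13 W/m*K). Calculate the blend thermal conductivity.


Formula: Blend property = (fraction_A * property_A) + (fraction_B * property_B)
Step 1: Contribution A = 70/100 * 0.22 W/m*K = 0.154 W/m*K
Step 2: Contribution B = 30/100 * 0.13 W/m*K = 0.039 W/m*K
Step 3: Blend thermal conductivity = 0.154 + 0.039 = 0.193 W/m*K

0.193 W/m*K


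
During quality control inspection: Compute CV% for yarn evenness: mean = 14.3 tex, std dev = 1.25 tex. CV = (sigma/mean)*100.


Formula: CV% = (standard deviation / mean) * 100
Step 1: Ratio = 1.25 / 14.3 = 0.087413
Step 2: CV% = 0.087413 * 100 = 8.7413% ≈ 8.7%

8.7%


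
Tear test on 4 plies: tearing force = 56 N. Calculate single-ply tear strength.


Formula: Per-ply strength = Total force / Number of plies
Per-ply = 56 N / 4
Per-ply = 14 N

14 N


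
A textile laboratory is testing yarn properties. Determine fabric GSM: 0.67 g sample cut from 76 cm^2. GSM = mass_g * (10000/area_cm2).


Formula: GSM = mass_g / area_m2
Step 1: Convert area: 76 cm^2 = 76 / 10000 = 0.0076 m^2
Step 2: GSM = 0.67 g / 0.0076 m^2 = 88.2 g/m^2

88.2 g/m^2


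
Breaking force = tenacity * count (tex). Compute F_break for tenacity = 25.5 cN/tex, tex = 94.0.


Formula: Breaking force = Tenacity * Linear density
F = 25.5 cN/tex * 94.0 tex
F = 2397.00 cN

2397.00 cN


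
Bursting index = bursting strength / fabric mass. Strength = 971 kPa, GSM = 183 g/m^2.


Formula: Bursting Index = Bursting Strength / Fabric GSM
BI = 971 kPa / 183 g/m^2
BI = 5.306 kPa/(g/m^2)

5.306 kPa/(g/m^2)


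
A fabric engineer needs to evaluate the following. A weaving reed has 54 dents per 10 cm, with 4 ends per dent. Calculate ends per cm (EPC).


Formula: EPC = (dents per 10 cm * ends per dent) / 10
Step 1: Total ends per 10 cm = 54 * 4 = 216
Step 2: EPC = 216 / 10 = 21.6 ends/cm

21.6 ends/cm


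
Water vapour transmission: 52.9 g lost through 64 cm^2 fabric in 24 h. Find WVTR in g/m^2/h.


Formula: WVTR = mass_loss / (area * time)
Step 1: Convert area: 64 cm^2 = 0.0064 m^2
Step 2: WVTR = 52.9 g / (0.0064 m^2 * 24 h)
Step 3: WVTR = 52.9 / 0.1536 = 344.4 g/m^2/h

344.4 g/m^2/h


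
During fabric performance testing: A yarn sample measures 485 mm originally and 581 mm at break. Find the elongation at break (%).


Formula: Elongation (%) = ((L_break - L0) / L0) * 100
Step 1: Extension = 581 - 485 = 96 mm
Step 2: Elongation = (96 / 485) * 100
Step 3: Elongation = 0.197938 * 100 = 19.7938% ≈ 19.8%

19.8%


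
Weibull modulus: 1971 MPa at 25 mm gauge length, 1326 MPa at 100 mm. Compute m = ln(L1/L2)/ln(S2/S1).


Formula: m = ln(L1/L2) / ln(S2/S1)
Step 1: ln(L1/L2) = ln(25/100) = -1.38629
Step 2: S2/S1 = 1326/1971 = 0.67275
Step 3: ln(S2/S1) = ln(0.67275) = -0.39638
Step 4: m = -1.38629 / -0.39638 = 3.50

3.50 (Weibull m)


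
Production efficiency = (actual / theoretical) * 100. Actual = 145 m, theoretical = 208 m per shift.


Formula: Efficiency% = (Actual output / Theoretical output) * 100
Efficiency% = (145 / 208) * 100
Efficiency% = 0.697115 * 100 = 69.7115% ≈ 69.7%

69.7%


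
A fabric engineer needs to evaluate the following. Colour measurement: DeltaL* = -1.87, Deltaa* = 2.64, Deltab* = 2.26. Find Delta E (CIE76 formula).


Formula: Delta E = sqrt(dL*^2 + da*^2 + db*^2)
Step 1: dL*^2 = (-1.87)^2 = 3.4969
Step 2: da*^2 = 2.64^2 = 6.9696
Step 3: db*^2 = 2.26^2 = 5.1076
Step 4: Sum = 3.4969 + 6.9696 + 5.1076 = 15.5741
Step 5: Delta E = sqrt(15.5741) = 3.95

3.95 Delta E


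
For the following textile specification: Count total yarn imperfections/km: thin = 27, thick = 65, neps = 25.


Formula: Total = thin places + thick places + neps
Total = 27 + 65 + 25
Total = 117 imperfections/km

117 imperfections/km


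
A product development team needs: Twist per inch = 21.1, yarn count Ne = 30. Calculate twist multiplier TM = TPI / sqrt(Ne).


Formula: TM = TPI / sqrt(Ne)
Step 1: sqrt(Ne) = sqrt(30) = 5.4772
Step 2: TM = 21.1 / 5.4772 = 3.85

3.85 TM


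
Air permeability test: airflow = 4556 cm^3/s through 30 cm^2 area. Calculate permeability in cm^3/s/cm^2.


Formula: Air Permeability = Airflow / Test Area
AP = 4556 cm^3/s / 30 cm^2
AP = 151.9 cm^3/s/cm^2

151.9 cm^3/s/cm^2


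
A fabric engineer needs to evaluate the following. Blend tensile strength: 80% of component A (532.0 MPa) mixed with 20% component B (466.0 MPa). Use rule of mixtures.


Formula: Blend property = (fraction_A * property_A) + (fraction_B * property_B)
Step 1: Contribution A = 80/100 * 532.0 MPa = 425.6 MPa
Step 2: Contribution B = 20/100 * 466.0 MPa = 93.2 MPa
Step 3: Blend tensile strength = 425.6 + 93.2 = 518.8 MPa

518.8 MPa


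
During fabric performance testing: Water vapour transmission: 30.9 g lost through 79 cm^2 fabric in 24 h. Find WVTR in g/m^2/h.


Formula: WVTR = mass_loss / (area * time)
Step 1: Convert area: 79 cm^2 = 0.0079 m^2
Step 2: WVTR = 30.9 g / (0.0079 m^2 * 24 h)
Step 3: WVTR = 30.9 / 0.1896 = 163.0 g/m^2/h

163.0 g/m^2/h


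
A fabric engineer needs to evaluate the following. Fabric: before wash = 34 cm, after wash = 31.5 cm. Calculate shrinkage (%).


Formula: Shrinkage% = ((L_before - L_after) / L_before) * 100
Step 1: Shrinkage = 34 - 31.5 = 2.5 cm
Step 2: Shrinkage% = (2.5 / 34) * 100
Step 3: Shrinkage% = 0.073529 * 100 = 7.3529% ≈ 7.4%

7.4%


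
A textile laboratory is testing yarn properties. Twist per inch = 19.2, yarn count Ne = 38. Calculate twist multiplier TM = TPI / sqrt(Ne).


Formula: TM = TPI / sqrt(Ne)
Step 1: sqrt(Ne) = sqrt(38) = 6.1644
Step 2: TM = 19.2 / 6.1644 = 3.11

3.11 TM


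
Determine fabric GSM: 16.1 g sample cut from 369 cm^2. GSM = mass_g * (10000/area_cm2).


Formula: GSM = mass_g / area_m2
Step 1: Convert area: 369 cm^2 = 369 / 10000 = 0.0369 m^2
Step 2: GSM = 16.1 g / 0.0369 m^2 = 436.3 g/m^2

436.3 g/m^2


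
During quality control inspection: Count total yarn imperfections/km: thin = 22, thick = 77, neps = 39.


Formula: Total = thin places + thick places + neps
Total = 22 + 77 + 39
Total = 138 imperfections/km

138 imperfections/km


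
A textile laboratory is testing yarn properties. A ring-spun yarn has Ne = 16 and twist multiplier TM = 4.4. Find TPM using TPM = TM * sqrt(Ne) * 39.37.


Formula: TPM = TM * sqrt(Ne) * 39.37
Step 1: sqrt(Ne) = sqrt(16) = 4
Step 2: TM * sqrt(Ne) = 4.4 * 4 = 17.6
Step 3: TPM = 17.6 * 39.37 = 693 twists/m

693 twists/m


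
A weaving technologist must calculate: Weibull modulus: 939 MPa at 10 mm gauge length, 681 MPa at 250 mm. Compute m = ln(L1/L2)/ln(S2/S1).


Formula: m = ln(L1/L2) / ln(S2/S1)
Step 1: ln(L1/L2) = ln(10/250) = -3.21888
Step 2: S2/S1 = 681/939 = 0.72524
Step 3: ln(S2/S1) = ln(0.72524) = -0.32125
Step 4: m = -3.21888 / -0.32125 = 10.02

10.02 (Weibull m)


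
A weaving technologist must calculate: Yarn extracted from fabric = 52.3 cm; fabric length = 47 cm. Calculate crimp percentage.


Formula: Crimp% = ((L_yarn - L_fabric) / L_fabric) * 100
Step 1: Extension = 52.3 - 47 = 5.3 cm
Step 2: Crimp% = (5.3 / 47) * 100
Step 3: Crimp% = 0.112766 * 100 = 11.2766% ≈ 11.3%

11.3%


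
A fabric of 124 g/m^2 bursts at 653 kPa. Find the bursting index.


Formula: Bursting Index = Bursting Strength / Fabric GSM
BI = 653 kPa / 124 g/m^2
BI = 5.266 kPa/(g/m^2)

5.266 kPa/(g/m^2)


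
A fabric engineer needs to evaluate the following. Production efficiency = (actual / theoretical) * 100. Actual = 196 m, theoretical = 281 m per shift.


Formula: Efficiency% = (Actual output / Theoretical output) * 100
Efficiency% = (196 / 281) * 100
Efficiency% = 0.697509 * 100 = 69.7509% ≈ 69.8%

69.8%


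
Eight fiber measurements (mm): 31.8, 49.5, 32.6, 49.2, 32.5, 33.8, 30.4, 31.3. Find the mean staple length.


Formula: Mean = sum of lengths / count
Sum = 31.8 + 49.5 + 32.6 + 49.2 + 32.5 + 33.8 + 30.4 + 31.3
Sum = 291.1 mm
Mean = 291.1 / 8 = 36.39 mm

36.39 mm


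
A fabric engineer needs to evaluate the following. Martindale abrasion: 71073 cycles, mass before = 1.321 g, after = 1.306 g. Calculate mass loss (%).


Formula: Mass loss% = ((m_before - m_after) / m_before) * 100
Step 1: Mass loss = 1.321 - 1.306 = 0.015 g
Step 2: Ratio = 0.015 / 1.321 = 0.011355
Step 3: Mass loss% = 0.011355 * 100 = 1.1355% ≈ 1.14%

1.14%


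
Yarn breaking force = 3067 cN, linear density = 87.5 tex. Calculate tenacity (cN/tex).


Formula: Tenacity = Breaking force / Linear density
Tenacity = 3067 cN / 87.5 tex
Tenacity = 35.05 cN/tex

35.05 cN/tex


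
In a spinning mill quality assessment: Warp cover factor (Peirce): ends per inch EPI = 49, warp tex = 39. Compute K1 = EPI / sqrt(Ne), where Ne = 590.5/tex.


Formula: K1 = EPI / sqrt(Ne), with Ne = 590.5 / tex_warp
Step 1: Ne = 590.5 / 39 = 15.141
Step 2: sqrt(Ne) = sqrt(15.141) = 3.8911
Step 3: K1 = 49 / 3.8911 = 12.6

12.6


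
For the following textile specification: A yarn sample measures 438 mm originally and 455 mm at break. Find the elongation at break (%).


Formula: Elongation (%) = ((L_break - L0) / L0) * 100
Step 1: Extension = 455 - 438 = 17 mm
Step 2: Elongation = (17 / 438) * 100
Step 3: Elongation = 0.038813 * 100 = 3.8813% ≈ 3.9%

3.9%


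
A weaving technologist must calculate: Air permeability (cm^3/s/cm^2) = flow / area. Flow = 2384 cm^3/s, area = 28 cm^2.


Formula: Air Permeability = Airflow / Test Area
AP = 2384 cm^3/s / 28 cm^2
AP = 85.1 cm^3/s/cm^2

85.1 cm^3/s/cm^2


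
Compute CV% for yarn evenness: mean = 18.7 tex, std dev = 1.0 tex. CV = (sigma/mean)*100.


Formula: CV% = (standard deviation / mean) * 100
Step 1: Ratio = 1.0 / 18.7 = 0.053476
Step 2: CV% = 0.053476 * 100 = 5.3476% ≈ 5.3%

5.3%


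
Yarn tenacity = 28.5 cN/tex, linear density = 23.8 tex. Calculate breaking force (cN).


Formula: Breaking force = Tenacity * Linear density
F = 28.5 cN/tex * 23.8 tex
F = 678.30 cN

678.30 cN


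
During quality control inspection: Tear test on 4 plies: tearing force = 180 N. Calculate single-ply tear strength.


Formula: Per-ply strength = Total force / Number of plies
Per-ply = 180 N / 4
Per-ply = 45 N

45 N


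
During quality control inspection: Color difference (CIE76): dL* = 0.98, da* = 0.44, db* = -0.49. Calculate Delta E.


Formula: Delta E = sqrt(dL*^2 + da*^2 + db*^2)
Step 1: dL*^2 = 0.98^2 = 0.9604
Step 2: da*^2 = 0.44^2 = 0.1936
Step 3: db*^2 = (-0.49)^2 = 0.2401
Step 4: Sum = 0.9604 + 0.1936 + 0.2401 = 1.3941
Step 5: Delta E = sqrt(1.3941) = 1.18

1.18 Delta E


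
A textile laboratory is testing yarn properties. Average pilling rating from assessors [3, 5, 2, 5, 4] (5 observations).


Formula: Mean = sum / count
Sum = 3 + 5 + 2 + 5 + 4 = 19
Mean = 19 / 5 = 3.8

3.8


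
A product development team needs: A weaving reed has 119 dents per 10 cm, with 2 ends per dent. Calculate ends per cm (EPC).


Formula: EPC = (dents per 10 cm * ends per dent) / 10
Step 1: Total ends per 10 cm = 119 * 2 = 238
Step 2: EPC = 238 / 10 = 23.8 ends/cm

23.8 ends/cm


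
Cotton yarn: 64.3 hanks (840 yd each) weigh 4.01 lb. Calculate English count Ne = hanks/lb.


Formula: Ne = hanks / mass_lb
Substituting: Ne = 64.3 / 4.01
Ne = 16.0

16.0 Ne


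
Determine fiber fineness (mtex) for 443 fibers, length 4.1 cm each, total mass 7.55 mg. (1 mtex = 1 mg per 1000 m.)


Formula: fineness (mtex) = mass (mg) / total length (km) = (mass_mg / total_length_m) * 1000
Step 1: Convert fiber length: 4.1 cm = 0.041 m
Step 2: Total fiber length = 443 * 0.041 = 18.163 m
Step 3: Linear density = 7.55 mg / 18.163 m = 0.4157 mg/m
Step 4: fineness = 0.4157 * 1000 = 415.7 mtex

415.7 mtex


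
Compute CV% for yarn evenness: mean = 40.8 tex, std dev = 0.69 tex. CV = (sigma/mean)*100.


Formula: CV% = (standard deviation / mean) * 100
Step 1: Ratio = 0.69 / 40.8 = 0.016912
Step 2: CV% = 0.016912 * 100 = 1.6912% ≈ 1.7%

1.7%


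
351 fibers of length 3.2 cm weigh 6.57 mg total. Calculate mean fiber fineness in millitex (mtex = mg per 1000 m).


Formula: fineness (mtex) = mass (mg) / total length (km) = (mass_mg / total_length_m) * 1000
Step 1: Convert fiber length: 3.2 cm = 0.032 m
Step 2: Total fiber length = 351 * 0.032 = 11.232 m
Step 3: Linear density = 6.57 mg / 11.232 m = 0.5849 mg/m
Step 4: fineness = 0.5849 * 1000 = 584.9 mtex

584.9 mtex


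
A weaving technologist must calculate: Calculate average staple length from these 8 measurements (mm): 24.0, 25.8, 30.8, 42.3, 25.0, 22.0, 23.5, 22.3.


Formula: Mean = sum of lengths / count
Sum = 24.0 + 25.8 + 30.8 + 42.3 + 25.0 + 22.0 + 23.5 + 22.3
Sum = 215.7 mm
Mean = 215.7 / 8 = 26.96 mm

26.96 mm


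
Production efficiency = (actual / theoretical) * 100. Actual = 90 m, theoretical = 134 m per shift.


Formula: Efficiency% = (Actual output / Theoretical output) * 100
Efficiency% = (90 / 134) * 100
Efficiency% = 0.671642 * 100 = 67.1642% ≈ 67.2%

67.2%


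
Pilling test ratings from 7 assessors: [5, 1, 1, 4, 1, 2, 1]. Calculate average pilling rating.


Formula: Mean = sum / count
Sum = 5 + 1 + 1 + 4 + 1 + 2 + 1 = 15
Mean = 15 / 7 = 2.1

2.1


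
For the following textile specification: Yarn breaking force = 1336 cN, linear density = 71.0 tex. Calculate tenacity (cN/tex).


Formula: Tenacity = Breaking force / Linear density
Tenacity = 1336 cN / 71.0 tex
Tenacity = 18.82 cN/tex

18.82 cN/tex


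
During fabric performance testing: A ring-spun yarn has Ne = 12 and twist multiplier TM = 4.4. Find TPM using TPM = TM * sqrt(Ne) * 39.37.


Formula: TPM = TM * sqrt(Ne) * 39.37
Step 1: sqrt(Ne) = sqrt(12) = 3.4641
Step 2: TM * sqrt(Ne) = 4.4 * 3.4641 = 15.242
Step 3: TPM = 15.242 * 39.37 = 600 twists/m

600 twists/m


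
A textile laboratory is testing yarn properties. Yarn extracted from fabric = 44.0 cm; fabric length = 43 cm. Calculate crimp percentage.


Formula: Crimp% = ((L_yarn - L_fabric) / L_fabric) * 100
Step 1: Extension = 44.0 - 43 = 1.0 cm
Step 2: Crimp% = (1.0 / 43) * 100
Step 3: Crimp% = 0.023256 * 100 = 2.3256% ≈ 2.3%

2.3%


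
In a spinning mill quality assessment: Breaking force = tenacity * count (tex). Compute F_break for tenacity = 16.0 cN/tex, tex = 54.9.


Formula: Breaking force = Tenacity * Linear density
F = 16.0 cN/tex * 54.9 tex
F = 878.40 cN

878.40 cN


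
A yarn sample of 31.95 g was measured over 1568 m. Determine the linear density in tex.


Formula: Tex = (mass_g / length_m) * 1000
Substituting: Tex = (31.95 / 1568) * 1000
Intermediate: 31.95 / 1568 = 0.02037628 g/m
Tex = 0.02037628 * 1000 = 20.38 tex

20.38 tex


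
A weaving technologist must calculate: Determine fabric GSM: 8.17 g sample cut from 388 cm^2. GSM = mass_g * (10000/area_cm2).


Formula: GSM = mass_g / area_m2
Step 1: Convert area: 388 cm^2 = 388 / 10000 = 0.0388 m^2
Step 2: GSM = 8.17 g / 0.0388 m^2 = 210.6 g/m^2

210.6 g/m^2


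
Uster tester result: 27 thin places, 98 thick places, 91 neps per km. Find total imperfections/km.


Formula: Total = thin places + thick places + neps
Total = 27 + 98 + 91
Total = 216 imperfections/km

216 imperfections/km


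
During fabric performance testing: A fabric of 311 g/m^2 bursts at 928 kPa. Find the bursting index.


Formula: Bursting Index = Bursting Strength / Fabric GSM
BI = 928 kPa / 311 g/m^2
BI = 2.984 kPa/(g/m^2)

2.984 kPa/(g/m^2)


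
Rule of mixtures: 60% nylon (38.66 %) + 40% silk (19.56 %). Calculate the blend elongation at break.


Formula: Blend property = (fraction_A * property_A) + (fraction_B * property_B)
Step 1: Contribution A = 60/100 * 38.66 % = 23.196 %
Step 2: Contribution B = 40/100 * 19.56 % = 7.824 %
Step 3: Blend elongation at break = 23.196 + 7.824 = 31.02 %

31.02 %


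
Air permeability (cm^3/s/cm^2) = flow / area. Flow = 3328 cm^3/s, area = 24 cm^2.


Formula: Air Permeability = Airflow / Test Area
AP = 3328 cm^3/s / 24 cm^2
AP = 138.7 cm^3/s/cm^2

138.7 cm^3/s/cm^2


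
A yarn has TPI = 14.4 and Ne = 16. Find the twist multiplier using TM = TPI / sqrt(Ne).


Formula: TM = TPI / sqrt(Ne)
Step 1: sqrt(Ne) = sqrt(16) = 4
Step 2: TM = 14.4 / 4 = 3.60

3.60 TM


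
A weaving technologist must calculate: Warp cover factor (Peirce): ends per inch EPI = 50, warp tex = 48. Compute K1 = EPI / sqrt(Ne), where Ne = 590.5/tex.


Formula: K1 = EPI / sqrt(Ne), with Ne = 590.5 / tex_warp
Step 1: Ne = 590.5 / 48 = 12.302
Step 2: sqrt(Ne) = sqrt(12.302) = 3.5074
Step 3: K1 = 50 / 3.5074 = 14.3

14.3


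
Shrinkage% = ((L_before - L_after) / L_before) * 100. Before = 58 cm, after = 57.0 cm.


Formula: Shrinkage% = ((L_before - L_after) / L_before) * 100
Step 1: Shrinkage = 58 - 57.0 = 1.0 cm
Step 2: Shrinkage% = (1.0 / 58) * 100
Step 3: Shrinkage% = 0.017241 * 100 = 1.7241% ≈ 1.7%

1.7%


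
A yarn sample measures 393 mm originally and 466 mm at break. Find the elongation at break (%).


Formula: Elongation (%) = ((L_break - L0) / L0) * 100
Step 1: Extension = 466 - 393 = 73 mm
Step 2: Elongation = (73 / 393) * 100
Step 3: Elongation = 0.185751 * 100 = 18.5751% ≈ 18.6%

18.6%


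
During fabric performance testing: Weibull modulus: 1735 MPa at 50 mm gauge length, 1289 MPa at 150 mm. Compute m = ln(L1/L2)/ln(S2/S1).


Formula: m = ln(L1/L2) / ln(S2/S1)
Step 1: ln(L1/L2) = ln(50/150) = -1.09861
Step 2: S2/S1 = 1289/1735 = 0.74294
Step 3: ln(S2/S1) = ln(0.74294) = -0.29714
Step 4: m = -1.09861 / -0.29714 = 3.70

3.70 (Weibull m)


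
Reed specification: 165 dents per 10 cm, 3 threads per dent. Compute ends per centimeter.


Formula: EPC = (dents per 10 cm * ends per dent) / 10
Step 1: Total ends per 10 cm = 165 * 3 = 495
Step 2: EPC = 495 / 10 = 49.5 ends/cm

49.5 ends/cm


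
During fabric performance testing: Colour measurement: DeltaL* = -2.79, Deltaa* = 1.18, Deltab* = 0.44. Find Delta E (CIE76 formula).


Formula: Delta E = sqrt(dL*^2 + da*^2 + db*^2)
Step 1: dL*^2 = (-2.79)^2 = 7.7841
Step 2: da*^2 = 1.18^2 = 1.3924
Step 3: db*^2 = 0.44^2 = 0.1936
Step 4: Sum = 7.7841 + 1.3924 + 0.1936 = 9.3701
Step 5: Delta E = sqrt(9.3701) = 3.06

3.06 Delta E


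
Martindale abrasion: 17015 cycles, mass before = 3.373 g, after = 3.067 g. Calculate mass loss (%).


Formula: Mass loss% = ((m_before - m_after) / m_before) * 100
Step 1: Mass loss = 3.373 - 3.067 = 0.306 g
Step 2: Ratio = 0.306 / 3.373 = 0.0907204
Step 3: Mass loss% = 0.0907204 * 100 = 9.07204% ≈ 9.07%

9.07%


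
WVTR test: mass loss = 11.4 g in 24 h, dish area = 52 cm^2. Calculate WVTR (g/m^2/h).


Formula: WVTR = mass_loss / (area * time)
Step 1: Convert area: 52 cm^2 = 0.0052 m^2
Step 2: WVTR = 11.4 g / (0.0052 m^2 * 24 h)
Step 3: WVTR = 11.4 / 0.1248 = 91.3 g/m^2/h

91.3 g/m^2/h


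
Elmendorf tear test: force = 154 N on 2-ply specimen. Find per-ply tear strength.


Formula: Per-ply strength = Total force / Number of plies
Per-ply = 154 N / 2
Per-ply = 77 N

77 N


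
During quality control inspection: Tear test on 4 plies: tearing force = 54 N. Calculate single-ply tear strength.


Formula: Per-ply strength = Total force / Number of plies
Per-ply = 54 N / 4
Per-ply = 13.5 N

13.5 N


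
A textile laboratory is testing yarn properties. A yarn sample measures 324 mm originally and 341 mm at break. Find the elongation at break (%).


Formula: Elongation (%) = ((L_break - L0) / L0) * 100
Step 1: Extension = 341 - 324 = 17 mm
Step 2: Elongation = (17 / 324) * 100
Step 3: Elongation = 0.052469 * 100 = 5.2469% ≈ 5.2%

5.2%


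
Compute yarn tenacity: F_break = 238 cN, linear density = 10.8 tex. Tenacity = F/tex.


Formula: Tenacity = Breaking force / Linear density
Tenacity = 238 cN / 10.8 tex
Tenacity = 22.04 cN/tex

22.04 cN/tex


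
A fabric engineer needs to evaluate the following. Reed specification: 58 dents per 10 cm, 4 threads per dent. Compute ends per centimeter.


Formula: EPC = (dents per 10 cm * ends per dent) / 10
Step 1: Total ends per 10 cm = 58 * 4 = 232
Step 2: EPC = 232 / 10 = 23.2 ends/cm

23.2 ends/cm


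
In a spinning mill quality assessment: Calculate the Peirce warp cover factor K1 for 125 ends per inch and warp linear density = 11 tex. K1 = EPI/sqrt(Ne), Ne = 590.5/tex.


Formula: K1 = EPI / sqrt(Ne), with Ne = 590.5 / tex_warp
Step 1: Ne = 590.5 / 11 = 53.682
Step 2: sqrt(Ne) = sqrt(53.682) = 7.3268
Step 3: K1 = 125 / 7.3268 = 17.1

17.1


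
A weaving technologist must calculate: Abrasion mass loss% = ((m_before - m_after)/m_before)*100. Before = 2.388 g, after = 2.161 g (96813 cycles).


Formula: Mass loss% = ((m_before - m_after) / m_before) * 100
Step 1: Mass loss = 2.388 - 2.161 = 0.227 g
Step 2: Ratio = 0.227 / 2.388 = 0.0950586
Step 3: Mass loss% = 0.0950586 * 100 = 9.50586% ≈ 9.51%

9.51%


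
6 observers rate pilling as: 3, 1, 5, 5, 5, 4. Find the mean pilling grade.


Formula: Mean = sum / count
Sum = 3 + 1 + 5 + 5 + 5 + 4 = 23
Mean = 23 / 6 = 3.8

3.8


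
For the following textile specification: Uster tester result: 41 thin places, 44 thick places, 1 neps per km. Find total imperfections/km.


Formula: Total = thin places + thick places + neps
Total = 41 + 44 + 1
Total = 86 imperfections/km

86 imperfections/km


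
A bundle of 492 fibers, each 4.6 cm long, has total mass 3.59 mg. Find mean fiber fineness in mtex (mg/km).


Formula: fineness (mtex) = mass (mg) / total length (km) = (mass_mg / total_length_m) * 1000
Step 1: Convert fiber length: 4.6 cm = 0.046 m
Step 2: Total fiber length = 492 * 0.046 = 22.632 m
Step 3: Linear density = 3.59 mg / 22.632 m = 0.1586 mg/m
Step 4: fineness = 0.1586 * 1000 = 158.6 mtex

158.6 mtex


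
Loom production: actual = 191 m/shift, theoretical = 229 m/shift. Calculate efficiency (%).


Formula: Efficiency% = (Actual output / Theoretical output) * 100
Efficiency% = (191 / 229) * 100
Efficiency% = 0.834061 * 100 = 83.4061% ≈ 83.4%

83.4%


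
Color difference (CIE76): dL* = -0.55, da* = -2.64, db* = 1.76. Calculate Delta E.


Formula: Delta E = sqrt(dL*^2 + da*^2 + db*^2)
Step 1: dL*^2 = (-0.55)^2 = 0.3025
Step 2: da*^2 = (-2.64)^2 = 6.9696
Step 3: db*^2 = 1.76^2 = 3.0976
Step 4: Sum = 0.3025 + 6.9696 + 3.0976 = 10.3697
Step 5: Delta E = sqrt(10.3697) = 3.22

3.22 Delta E


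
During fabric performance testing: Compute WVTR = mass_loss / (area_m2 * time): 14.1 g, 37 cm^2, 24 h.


Formula: WVTR = mass_loss / (area * time)
Step 1: Convert area: 37 cm^2 = 0.0037 m^2
Step 2: WVTR = 14.1 g / (0.0037 m^2 * 24 h)
Step 3: WVTR = 14.1 / 0.0888 = 158.8 g/m^2/h

158.8 g/m^2/h


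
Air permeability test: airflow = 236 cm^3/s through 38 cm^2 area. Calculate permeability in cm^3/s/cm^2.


Formula: Air Permeability = Airflow / Test Area
AP = 236 cm^3/s / 38 cm^2
AP = 6.2 cm^3/s/cm^2

6.2 cm^3/s/cm^2


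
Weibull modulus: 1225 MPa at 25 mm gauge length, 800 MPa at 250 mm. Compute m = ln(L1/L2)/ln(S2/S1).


Formula: m = ln(L1/L2) / ln(S2/S1)
Step 1: ln(L1/L2) = ln(25/250) = -2.30259
Step 2: S2/S1 = 800/1225 = 0.65306
Step 3: ln(S2/S1) = ln(0.65306) = -0.42609
Step 4: m = -2.30259 / -0.42609 = 5.40

5.40 (Weibull m)


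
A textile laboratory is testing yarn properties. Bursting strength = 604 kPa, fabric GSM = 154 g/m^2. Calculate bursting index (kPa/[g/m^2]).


Formula: Bursting Index = Bursting Strength / Fabric GSM
BI = 604 kPa / 154 g/m^2
BI = 3.922 kPa/(g/m^2)

3.922 kPa/(g/m^2)
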